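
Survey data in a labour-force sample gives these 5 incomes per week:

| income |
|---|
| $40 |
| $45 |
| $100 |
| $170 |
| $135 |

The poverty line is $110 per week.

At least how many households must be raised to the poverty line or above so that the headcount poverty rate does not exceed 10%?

3 of the 5 households are poor, so H = 3/5 = 0.600.
A headcount ratio of at most 10% allows at most ⌊0.10 × 5⌋ = 0 poor households.
So at least 3 − 0 = 3 must be lifted.

3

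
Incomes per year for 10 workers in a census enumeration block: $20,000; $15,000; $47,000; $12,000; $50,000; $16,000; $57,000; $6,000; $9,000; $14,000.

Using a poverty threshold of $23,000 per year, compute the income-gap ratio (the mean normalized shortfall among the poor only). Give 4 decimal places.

0.4286

Below z: $6,000, $9,000, $12,000, $14,000, $15,000, $16,000, $20,000 (q = 7 of N = 10).
Shortfall ratios (z−y)/z: 0.7391, 0.6087, 0.4783, 0.3913, 0.3478, 0.3043, 0.1304; sum = 3.000000.
The income-gap ratio divides by q (the poor only): 3.000000 / 7 = 0.4286.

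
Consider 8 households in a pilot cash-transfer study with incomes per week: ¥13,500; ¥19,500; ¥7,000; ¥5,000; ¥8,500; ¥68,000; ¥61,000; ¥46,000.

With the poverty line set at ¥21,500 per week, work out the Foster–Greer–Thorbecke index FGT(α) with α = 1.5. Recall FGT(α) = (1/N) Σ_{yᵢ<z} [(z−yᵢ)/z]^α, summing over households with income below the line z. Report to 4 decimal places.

0.2440

Below z: ¥5,000, ¥7,000, ¥8,500, ¥13,500, ¥19,500 (q = 5 of N = 8).
Normalized shortfalls: (21500−5000)/21500 = 0.7674; (21500−7000)/21500 = 0.6744; (21500−8500)/21500 = 0.6047; (21500−13500)/21500 = 0.3721; (21500−19500)/21500 = 0.0930.
Raised to α = 1.5: 0.67231; 0.55385; 0.47017; 0.22697; 0.02837.
Sum = 1.951680; FGT(1.5) = 1.951680 / 8 = 0.2440.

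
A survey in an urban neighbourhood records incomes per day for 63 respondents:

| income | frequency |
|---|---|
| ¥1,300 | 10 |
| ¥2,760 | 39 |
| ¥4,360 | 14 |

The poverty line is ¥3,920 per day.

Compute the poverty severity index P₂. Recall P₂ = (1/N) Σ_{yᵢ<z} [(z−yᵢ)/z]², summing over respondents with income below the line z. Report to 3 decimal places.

Incomes under z: 10×¥1,300, 39×¥2,760 (q = 49 of N = 63).
Gap ratios (z−y)/z: (3920−1300)/3920 = 0.6684 (×10); (3920−2760)/3920 = 0.2959 (×39).
Squared: 0.4467 (×10); 0.0876 (×39).
Sum = 7.882289; P₂ = 7.882289 / 63 = 0.125.

0.125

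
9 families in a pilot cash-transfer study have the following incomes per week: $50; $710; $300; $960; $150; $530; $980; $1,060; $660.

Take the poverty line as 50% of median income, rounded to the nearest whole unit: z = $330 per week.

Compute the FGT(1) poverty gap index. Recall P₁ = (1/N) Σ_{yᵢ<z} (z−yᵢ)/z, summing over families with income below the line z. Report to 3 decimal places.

0.165

Below z: $50, $150, $300 (q = 3 of N = 9).
Normalized shortfalls: (330−50)/330 = 0.8485; (330−150)/330 = 0.5455; (330−300)/330 = 0.0909.
Σ = 1.484848. Dividing by the full population N = 9 gives P₁ = 0.165.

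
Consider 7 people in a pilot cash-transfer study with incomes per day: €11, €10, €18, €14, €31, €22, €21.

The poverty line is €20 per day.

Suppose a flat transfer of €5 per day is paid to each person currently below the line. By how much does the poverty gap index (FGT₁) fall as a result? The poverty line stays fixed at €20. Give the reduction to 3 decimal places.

Before: below the line — €10, €11, €14, €18; poverty gap index (FGT₁) = 0.19286.
After the €5 transfer: below the line — €15, €16, €19; poverty gap index (FGT₁) = 0.07143.
Reduction = 0.19286 − 0.07143 = 0.121.

0.121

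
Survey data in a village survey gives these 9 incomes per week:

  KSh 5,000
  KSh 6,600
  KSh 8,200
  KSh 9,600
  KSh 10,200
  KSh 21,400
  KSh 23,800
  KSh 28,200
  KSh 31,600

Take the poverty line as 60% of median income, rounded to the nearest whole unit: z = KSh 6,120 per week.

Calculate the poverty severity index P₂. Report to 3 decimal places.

Below z: KSh 5,000 (q = 1 of N = 9).
Normalized shortfalls: (6120−5000)/6120 = 0.1830.
Squared: 0.0335.
Sum = 0.033491; P₂ = 0.033491 / 9 = 0.004.

0.004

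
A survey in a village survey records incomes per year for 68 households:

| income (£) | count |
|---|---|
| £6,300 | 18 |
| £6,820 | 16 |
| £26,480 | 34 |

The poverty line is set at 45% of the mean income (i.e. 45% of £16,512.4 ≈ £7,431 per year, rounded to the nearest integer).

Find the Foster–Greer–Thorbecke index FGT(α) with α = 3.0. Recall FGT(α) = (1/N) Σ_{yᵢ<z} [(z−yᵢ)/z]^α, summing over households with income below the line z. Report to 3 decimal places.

Below the line: 18×£6,300, 16×£6,820 (q = 34 of N = 68).
Shortfall ratios: (7431−6300)/7431 = 0.1522 (×18); (7431−6820)/7431 = 0.0822 (×16).
Raised to α = 3.0: 0.00353 (×18); 0.00056 (×16).
Sum = 0.072357; FGT(3.0) = 0.072357 / 68 = 0.001.

0.001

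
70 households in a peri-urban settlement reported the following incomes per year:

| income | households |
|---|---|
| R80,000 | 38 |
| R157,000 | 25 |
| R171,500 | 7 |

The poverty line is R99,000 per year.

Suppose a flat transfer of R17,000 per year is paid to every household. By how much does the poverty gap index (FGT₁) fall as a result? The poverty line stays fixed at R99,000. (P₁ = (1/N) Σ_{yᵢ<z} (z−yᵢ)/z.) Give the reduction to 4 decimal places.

Before: below the line — 38×R80,000; poverty gap index (FGT₁) = 0.104185.
After the R17,000 transfer: below the line — 38×R97,000; poverty gap index (FGT₁) = 0.010967.
Reduction = 0.104185 − 0.010967 = 0.0932.

0.0932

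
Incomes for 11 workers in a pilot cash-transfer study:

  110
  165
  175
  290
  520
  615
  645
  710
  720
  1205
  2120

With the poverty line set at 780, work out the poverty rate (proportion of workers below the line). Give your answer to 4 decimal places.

0.8182

9 of the 11 workers have income below 780.
H = 9/11 = 0.8182.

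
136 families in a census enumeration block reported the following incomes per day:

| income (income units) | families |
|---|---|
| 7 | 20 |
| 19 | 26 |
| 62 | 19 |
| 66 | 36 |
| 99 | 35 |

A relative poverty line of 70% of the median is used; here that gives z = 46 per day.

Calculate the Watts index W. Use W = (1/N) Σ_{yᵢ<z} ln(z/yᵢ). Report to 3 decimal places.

Poor units: 20×7, 26×19 (q = 46 of N = 136).
Log gaps: ln(46/7) = 1.8827 (×20); ln(46/19) = 0.8842 (×26).
W = 60.643888 / 136 = 0.446.

0.446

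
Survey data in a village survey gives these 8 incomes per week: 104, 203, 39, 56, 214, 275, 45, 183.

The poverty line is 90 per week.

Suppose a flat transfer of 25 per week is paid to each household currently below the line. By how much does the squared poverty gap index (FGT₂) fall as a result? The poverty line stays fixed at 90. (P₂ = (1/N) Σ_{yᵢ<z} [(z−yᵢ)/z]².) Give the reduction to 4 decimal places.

0.0714

Before: below the line — 39, 45, 56; squared poverty gap index (FGT₂) = 0.089228.
After the 25 transfer: below the line — 64, 70, 81; squared poverty gap index (FGT₂) = 0.017855.
Reduction = 0.089228 − 0.017855 = 0.0714.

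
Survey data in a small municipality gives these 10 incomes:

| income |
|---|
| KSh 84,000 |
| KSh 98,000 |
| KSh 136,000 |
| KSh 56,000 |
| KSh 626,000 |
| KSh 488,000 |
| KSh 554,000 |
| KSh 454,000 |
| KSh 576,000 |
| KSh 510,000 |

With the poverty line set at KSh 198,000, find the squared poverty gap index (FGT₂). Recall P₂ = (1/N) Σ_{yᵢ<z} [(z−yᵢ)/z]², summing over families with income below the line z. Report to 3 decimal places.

Below z: KSh 56,000, KSh 84,000, KSh 98,000, KSh 136,000 (q = 4 of N = 10).
Gap ratios (z−y)/z: (198000−56000)/198000 = 0.7172; (198000−84000)/198000 = 0.5758; (198000−98000)/198000 = 0.5051; (198000−136000)/198000 = 0.3131.
Squared: 0.5143; 0.3315; 0.2551; 0.0981.
Sum = 1.198959; P₂ = 1.198959 / 10 = 0.120.

0.120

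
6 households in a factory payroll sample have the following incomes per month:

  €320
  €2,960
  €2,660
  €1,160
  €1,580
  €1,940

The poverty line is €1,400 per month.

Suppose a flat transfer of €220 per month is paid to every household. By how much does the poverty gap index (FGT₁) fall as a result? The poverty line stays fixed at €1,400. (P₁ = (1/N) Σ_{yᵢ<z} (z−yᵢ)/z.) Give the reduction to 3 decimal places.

Before: below the line — €320, €1,160; poverty gap index (FGT₁) = 0.15714.
After the €220 transfer: below the line — €540, €1,380; poverty gap index (FGT₁) = 0.10476.
Reduction = 0.15714 − 0.10476 = 0.052.

0.052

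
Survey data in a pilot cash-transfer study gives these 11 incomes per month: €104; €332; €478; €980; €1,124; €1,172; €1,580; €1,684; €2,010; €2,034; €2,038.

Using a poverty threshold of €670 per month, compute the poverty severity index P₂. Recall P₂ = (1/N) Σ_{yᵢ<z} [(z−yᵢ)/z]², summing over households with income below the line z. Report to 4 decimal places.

0.0955

Poor units: €104, €332, €478 (q = 3 of N = 11).
Normalized shortfalls: (670−104)/670 = 0.8448; (670−332)/670 = 0.5045; (670−478)/670 = 0.2866.
Squared: 0.7136; 0.2545; 0.0821.
Sum = 1.050265; P₂ = 1.050265 / 11 = 0.0955.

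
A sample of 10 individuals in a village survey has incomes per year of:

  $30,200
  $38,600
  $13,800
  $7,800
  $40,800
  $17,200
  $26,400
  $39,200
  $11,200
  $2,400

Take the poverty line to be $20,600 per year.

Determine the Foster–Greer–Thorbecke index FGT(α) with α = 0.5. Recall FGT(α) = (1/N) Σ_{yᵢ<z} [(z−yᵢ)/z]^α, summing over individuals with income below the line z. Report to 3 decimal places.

Incomes under z: $2,400, $7,800, $11,200, $13,800, $17,200 (q = 5 of N = 10).
Relative gaps: (20600−2400)/20600 = 0.8835; (20600−7800)/20600 = 0.6214; (20600−11200)/20600 = 0.4563; (20600−13800)/20600 = 0.3301; (20600−17200)/20600 = 0.1650.
Raised to α = 0.5: 0.93994; 0.78826; 0.67551; 0.57454; 0.40626.
Sum = 3.384518; FGT(0.5) = 3.384518 / 10 = 0.338.

0.338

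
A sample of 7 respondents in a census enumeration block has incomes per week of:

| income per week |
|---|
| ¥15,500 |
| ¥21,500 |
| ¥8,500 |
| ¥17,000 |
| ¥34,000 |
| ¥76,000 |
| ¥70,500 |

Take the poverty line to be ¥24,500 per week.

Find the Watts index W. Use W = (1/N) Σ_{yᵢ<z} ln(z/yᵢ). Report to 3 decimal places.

Below z: ¥8,500, ¥15,500, ¥17,000, ¥21,500 (q = 4 of N = 7).
ln(z/y) terms: ln(24500/8500) = 1.0586; ln(24500/15500) = 0.4578; ln(24500/17000) = 0.3655; ln(24500/21500) = 0.1306.
W = 2.012520 / 7 = 0.288.

0.288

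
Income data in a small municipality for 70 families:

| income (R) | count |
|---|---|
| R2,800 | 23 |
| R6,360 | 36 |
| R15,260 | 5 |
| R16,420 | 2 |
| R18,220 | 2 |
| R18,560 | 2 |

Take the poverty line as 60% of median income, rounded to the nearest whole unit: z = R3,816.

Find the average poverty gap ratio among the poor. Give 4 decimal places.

Below the line: 23×R2,800 (q = 23 of N = 70).
Relative gaps: 0.2662 (×23); sum = 6.123690.
I averages over the q = 23 poor units only: 6.123690 / 23 = 0.2662.

0.2662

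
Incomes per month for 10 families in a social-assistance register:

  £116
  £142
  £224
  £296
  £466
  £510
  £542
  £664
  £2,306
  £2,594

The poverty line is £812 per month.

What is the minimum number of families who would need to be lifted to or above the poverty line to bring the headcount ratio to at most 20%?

Currently q = 8 of N = 10 are below the line (H = 0.800).
A headcount ratio of at most 20% allows at most ⌊0.20 × 10⌋ = 2 poor families.
So at least 8 − 2 = 6 must be lifted.

6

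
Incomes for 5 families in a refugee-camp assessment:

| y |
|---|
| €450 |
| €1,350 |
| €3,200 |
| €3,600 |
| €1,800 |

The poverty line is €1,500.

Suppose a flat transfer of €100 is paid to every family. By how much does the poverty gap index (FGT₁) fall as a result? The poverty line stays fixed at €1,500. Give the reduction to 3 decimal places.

0.027

Before: below the line — €450, €1,350; poverty gap index (FGT₁) = 0.16000.
After the €100 transfer: below the line — €550, €1,450; poverty gap index (FGT₁) = 0.13333.
Reduction = 0.16000 − 0.13333 = 0.027.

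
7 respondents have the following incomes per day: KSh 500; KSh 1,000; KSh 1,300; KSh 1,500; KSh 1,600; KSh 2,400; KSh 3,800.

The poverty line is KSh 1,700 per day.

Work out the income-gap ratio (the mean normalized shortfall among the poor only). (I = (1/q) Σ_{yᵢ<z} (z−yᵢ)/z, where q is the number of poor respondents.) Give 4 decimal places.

Incomes under z: KSh 500, KSh 1,000, KSh 1,300, KSh 1,500, KSh 1,600 (q = 5 of N = 7).
Relative gaps: 0.7059, 0.4118, 0.2353, 0.1176, 0.0588; sum = 1.529412.
I averages over the q = 5 poor units only: 1.529412 / 5 = 0.3059.

0.3059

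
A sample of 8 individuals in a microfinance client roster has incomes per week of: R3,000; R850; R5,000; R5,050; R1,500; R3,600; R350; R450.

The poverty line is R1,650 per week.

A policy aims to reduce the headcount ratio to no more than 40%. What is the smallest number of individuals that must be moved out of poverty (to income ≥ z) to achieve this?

1

Currently q = 4 of N = 8 are below the line (H = 0.500).
A headcount ratio of at most 40% allows at most ⌊0.40 × 8⌋ = 3 poor individuals.
So at least 4 − 3 = 1 must be lifted.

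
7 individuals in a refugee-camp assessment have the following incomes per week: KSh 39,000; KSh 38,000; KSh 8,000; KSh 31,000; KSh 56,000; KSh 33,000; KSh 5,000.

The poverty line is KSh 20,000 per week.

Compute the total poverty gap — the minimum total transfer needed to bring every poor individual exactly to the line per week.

Incomes under z: KSh 5,000, KSh 8,000 (q = 2 of N = 7).
Individual gaps: 20000−5000 = 15000; 20000−8000 = 12000.
Aggregate gap = KSh 27,000.

KSh 27,000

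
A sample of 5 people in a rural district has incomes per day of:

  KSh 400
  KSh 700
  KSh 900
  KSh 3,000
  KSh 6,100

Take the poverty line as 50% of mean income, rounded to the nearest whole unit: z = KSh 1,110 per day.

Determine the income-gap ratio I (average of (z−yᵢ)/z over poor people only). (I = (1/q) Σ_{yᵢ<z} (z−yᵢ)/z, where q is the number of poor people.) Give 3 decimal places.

Below z: KSh 400, KSh 700, KSh 900 (q = 3 of N = 5).
Relative gaps: 0.6396, 0.3694, 0.1892; sum = 1.198198.
The income-gap ratio divides by q (the poor only): 1.198198 / 3 = 0.399.

0.399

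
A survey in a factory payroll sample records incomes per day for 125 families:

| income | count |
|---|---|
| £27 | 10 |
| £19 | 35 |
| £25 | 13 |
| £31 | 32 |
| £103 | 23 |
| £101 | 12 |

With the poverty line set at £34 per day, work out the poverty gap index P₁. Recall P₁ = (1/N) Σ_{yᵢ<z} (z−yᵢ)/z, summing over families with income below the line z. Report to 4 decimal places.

0.1901

Below z: 35×£19, 13×£25, 10×£27, 32×£31 (q = 90 of N = 125).
Relative gaps: (34−19)/34 = 0.4412 (×35); (34−25)/34 = 0.2647 (×13); (34−27)/34 = 0.2059 (×10); (34−31)/34 = 0.0882 (×32).
Sum of shortfalls = 23.764706; P₁ averages over all N: 23.764706 / 125 = 0.1901.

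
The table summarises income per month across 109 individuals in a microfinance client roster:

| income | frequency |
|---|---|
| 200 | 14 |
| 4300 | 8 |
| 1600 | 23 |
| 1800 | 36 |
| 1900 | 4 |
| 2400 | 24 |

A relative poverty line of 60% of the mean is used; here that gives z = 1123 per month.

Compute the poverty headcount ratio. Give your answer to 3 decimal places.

0.128

14 of the 109 individuals have income below 1123.
H = 14/109 = 0.128.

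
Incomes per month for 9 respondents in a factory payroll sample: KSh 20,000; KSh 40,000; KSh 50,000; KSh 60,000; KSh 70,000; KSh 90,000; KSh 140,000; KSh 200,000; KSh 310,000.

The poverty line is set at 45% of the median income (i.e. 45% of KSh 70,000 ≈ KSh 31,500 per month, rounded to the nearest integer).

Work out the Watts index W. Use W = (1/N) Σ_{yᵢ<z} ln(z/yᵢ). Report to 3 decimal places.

Below z: KSh 20,000 (q = 1 of N = 9).
Log gaps: ln(31500/20000) = 0.4543.
W = 0.454255 / 9 = 0.050.

0.050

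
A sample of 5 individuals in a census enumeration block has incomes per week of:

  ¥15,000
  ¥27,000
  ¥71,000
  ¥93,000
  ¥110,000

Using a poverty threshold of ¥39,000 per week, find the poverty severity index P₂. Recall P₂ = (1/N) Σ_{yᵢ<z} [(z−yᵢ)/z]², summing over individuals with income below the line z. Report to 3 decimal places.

0.095

Below the line: ¥15,000, ¥27,000 (q = 2 of N = 5).
Gap ratios (z−y)/z: (39000−15000)/39000 = 0.6154; (39000−27000)/39000 = 0.3077.
Squared: 0.3787; 0.0947.
Sum = 0.473373; P₂ = 0.473373 / 5 = 0.095.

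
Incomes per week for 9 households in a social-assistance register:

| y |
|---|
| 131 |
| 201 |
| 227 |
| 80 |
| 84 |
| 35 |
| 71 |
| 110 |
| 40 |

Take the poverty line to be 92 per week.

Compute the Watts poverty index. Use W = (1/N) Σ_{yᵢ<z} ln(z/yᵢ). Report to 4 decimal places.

Poor units: 35, 40, 71, 80, 84 (q = 5 of N = 9).
Log gaps: ln(92/35) = 0.9664; ln(92/40) = 0.8329; ln(92/71) = 0.2591; ln(92/80) = 0.1398; ln(92/84) = 0.0910.
W = 2.289192 / 9 = 0.2544.

0.2544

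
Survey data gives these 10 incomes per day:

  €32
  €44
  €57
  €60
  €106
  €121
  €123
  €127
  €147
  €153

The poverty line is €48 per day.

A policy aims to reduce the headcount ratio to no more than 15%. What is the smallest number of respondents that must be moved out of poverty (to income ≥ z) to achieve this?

2 of the 10 respondents are poor, so H = 2/10 = 0.200.
A headcount ratio of at most 15% allows at most ⌊0.15 × 10⌋ = 1 poor respondents.
So at least 2 − 1 = 1 must be lifted.

1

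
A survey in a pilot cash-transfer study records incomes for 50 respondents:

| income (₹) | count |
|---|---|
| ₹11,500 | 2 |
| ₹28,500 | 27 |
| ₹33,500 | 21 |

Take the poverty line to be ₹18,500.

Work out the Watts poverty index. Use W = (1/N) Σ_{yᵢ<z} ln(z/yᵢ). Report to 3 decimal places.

Incomes under z: 2×₹11,500 (q = 2 of N = 50).
Log shortfalls: ln(18500/11500) = 0.4754 (×2).
W = 0.950847 / 50 = 0.019.

0.019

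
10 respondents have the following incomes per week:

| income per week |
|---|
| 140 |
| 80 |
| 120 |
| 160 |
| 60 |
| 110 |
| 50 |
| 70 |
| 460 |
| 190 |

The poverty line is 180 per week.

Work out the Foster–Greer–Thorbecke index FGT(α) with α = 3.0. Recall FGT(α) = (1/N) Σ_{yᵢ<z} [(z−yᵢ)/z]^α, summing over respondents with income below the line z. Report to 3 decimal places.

0.118

Below z: 50, 60, 70, 80, 110, 120, 140, 160 (q = 8 of N = 10).
Normalized shortfalls: (180−50)/180 = 0.7222; (180−60)/180 = 0.6667; (180−70)/180 = 0.6111; (180−80)/180 = 0.5556; (180−110)/180 = 0.3889; (180−120)/180 = 0.3333; (180−140)/180 = 0.2222; (180−160)/180 = 0.1111.
Raised to α = 3.0: 0.37671; 0.29630; 0.22822; 0.17147; 0.05881; 0.03704; 0.01097; 0.00137.
Sum = 1.180898; FGT(3.0) = 1.180898 / 10 = 0.118.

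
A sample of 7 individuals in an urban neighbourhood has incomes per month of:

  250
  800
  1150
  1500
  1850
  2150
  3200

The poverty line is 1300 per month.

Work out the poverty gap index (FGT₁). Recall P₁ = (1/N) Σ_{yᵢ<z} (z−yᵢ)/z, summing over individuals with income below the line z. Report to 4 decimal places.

Incomes under z: 250, 800, 1150 (q = 3 of N = 7).
Shortfall ratios: (1300−250)/1300 = 0.8077; (1300−800)/1300 = 0.3846; (1300−1150)/1300 = 0.1154.
Sum of shortfalls = 1.307692; P₁ averages over all N: 1.307692 / 7 = 0.1868.

0.1868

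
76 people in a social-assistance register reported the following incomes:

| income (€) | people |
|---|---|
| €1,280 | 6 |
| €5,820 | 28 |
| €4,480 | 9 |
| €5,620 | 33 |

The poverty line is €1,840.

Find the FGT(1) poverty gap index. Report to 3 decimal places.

0.024

Incomes under z: 6×€1,280 (q = 6 of N = 76).
Normalized shortfalls: (1840−1280)/1840 = 0.3043 (×6).
Σ = 1.826087. Dividing by the full population N = 76 gives P₁ = 0.024.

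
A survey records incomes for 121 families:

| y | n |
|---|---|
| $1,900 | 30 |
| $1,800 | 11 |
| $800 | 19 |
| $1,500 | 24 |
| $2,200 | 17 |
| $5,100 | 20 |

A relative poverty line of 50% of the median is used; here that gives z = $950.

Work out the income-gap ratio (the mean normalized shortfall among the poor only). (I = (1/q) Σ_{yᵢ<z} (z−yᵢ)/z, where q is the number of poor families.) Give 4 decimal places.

Below z: 19×$800 (q = 19 of N = 121).
Relative gaps: 0.1579 (×19); sum = 3.000000.
I averages over the q = 19 poor units only: 3.000000 / 19 = 0.1579.

0.1579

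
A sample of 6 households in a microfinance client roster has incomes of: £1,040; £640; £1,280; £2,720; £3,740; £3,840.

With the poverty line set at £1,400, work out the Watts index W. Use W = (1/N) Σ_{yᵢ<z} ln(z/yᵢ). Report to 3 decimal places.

Below z: £640, £1,040, £1,280 (q = 3 of N = 6).
Log shortfalls: ln(1400/640) = 0.7828; ln(1400/1040) = 0.2973; ln(1400/1280) = 0.0896.
W = 1.169623 / 6 = 0.195.

0.195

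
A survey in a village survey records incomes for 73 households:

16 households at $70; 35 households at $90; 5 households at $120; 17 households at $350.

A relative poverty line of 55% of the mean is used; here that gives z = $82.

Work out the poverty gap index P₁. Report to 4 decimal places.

0.0321

Below z: 16×$70 (q = 16 of N = 73).
Shortfall ratios: (82−70)/82 = 0.1463 (×16).
Σ = 2.341463. Dividing by the full population N = 73 gives P₁ = 0.0321.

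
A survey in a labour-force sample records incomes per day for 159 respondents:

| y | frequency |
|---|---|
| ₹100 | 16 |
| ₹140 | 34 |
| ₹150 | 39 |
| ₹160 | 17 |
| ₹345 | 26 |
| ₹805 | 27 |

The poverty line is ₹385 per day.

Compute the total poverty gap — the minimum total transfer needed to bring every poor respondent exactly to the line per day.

Below the line: 16×₹100, 34×₹140, 39×₹150, 17×₹160, 26×₹345 (q = 132 of N = 159).
Individual gaps: 16×(385−100) = 4560; 34×(385−140) = 8330; 39×(385−150) = 9165; 17×(385−160) = 3825; 26×(385−345) = 1040.
Aggregate gap = ₹26,920.

₹26,920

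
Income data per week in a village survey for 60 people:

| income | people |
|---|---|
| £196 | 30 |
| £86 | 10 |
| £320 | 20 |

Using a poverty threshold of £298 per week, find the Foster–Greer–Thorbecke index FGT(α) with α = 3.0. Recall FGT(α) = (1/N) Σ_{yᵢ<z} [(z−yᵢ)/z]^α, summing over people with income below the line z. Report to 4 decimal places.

Incomes under z: 10×£86, 30×£196 (q = 40 of N = 60).
Gap ratios (z−y)/z: (298−86)/298 = 0.7114 (×10); (298−196)/298 = 0.3423 (×30).
Raised to α = 3.0: 0.36005 (×10); 0.04010 (×30).
Sum = 4.803487; FGT(3.0) = 4.803487 / 60 = 0.0801.

0.0801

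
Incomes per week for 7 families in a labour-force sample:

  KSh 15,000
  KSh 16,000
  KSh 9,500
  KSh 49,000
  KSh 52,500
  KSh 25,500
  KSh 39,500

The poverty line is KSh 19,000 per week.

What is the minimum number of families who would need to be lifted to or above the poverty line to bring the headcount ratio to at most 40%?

1

3 of the 7 families are poor, so H = 3/7 = 0.429.
A headcount ratio of at most 40% allows at most ⌊0.40 × 7⌋ = 2 poor families.
So at least 3 − 2 = 1 must be lifted.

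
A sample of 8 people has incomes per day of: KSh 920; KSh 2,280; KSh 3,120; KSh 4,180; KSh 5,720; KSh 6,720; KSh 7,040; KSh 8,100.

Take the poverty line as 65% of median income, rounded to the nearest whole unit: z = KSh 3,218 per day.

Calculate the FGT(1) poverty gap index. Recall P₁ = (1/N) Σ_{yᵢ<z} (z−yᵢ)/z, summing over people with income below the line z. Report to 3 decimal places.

Incomes under z: KSh 920, KSh 2,280, KSh 3,120 (q = 3 of N = 8).
Shortfall ratios: (3218−920)/3218 = 0.7141; (3218−2280)/3218 = 0.2915; (3218−3120)/3218 = 0.0305.
Σ = 1.036047. Dividing by the full population N = 8 gives P₁ = 0.130.

0.130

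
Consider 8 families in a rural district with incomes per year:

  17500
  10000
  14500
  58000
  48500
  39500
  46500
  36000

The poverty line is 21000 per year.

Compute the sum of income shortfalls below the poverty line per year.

21000

Poor units: 10000, 14500, 17500 (q = 3 of N = 8).
Individual gaps: 21000−10000 = 11000; 21000−14500 = 6500; 21000−17500 = 3500.
Aggregate gap = 21000.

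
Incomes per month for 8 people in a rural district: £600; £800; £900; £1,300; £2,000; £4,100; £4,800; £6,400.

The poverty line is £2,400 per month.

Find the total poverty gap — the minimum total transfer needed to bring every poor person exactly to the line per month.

£6,400

Below the line: £600, £800, £900, £1,300, £2,000 (q = 5 of N = 8).
Individual gaps: 2400−600 = 1800; 2400−800 = 1600; 2400−900 = 1500; 2400−1300 = 1100; 2400−2000 = 400.
Aggregate gap = £6,400.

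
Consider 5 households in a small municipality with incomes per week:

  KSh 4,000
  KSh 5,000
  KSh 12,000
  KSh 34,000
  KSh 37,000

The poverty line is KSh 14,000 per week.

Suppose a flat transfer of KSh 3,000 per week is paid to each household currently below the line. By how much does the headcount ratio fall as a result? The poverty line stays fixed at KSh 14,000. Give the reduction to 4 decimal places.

Before: below the line — KSh 4,000, KSh 5,000, KSh 12,000; headcount ratio = 0.600000.
After the KSh 3,000 transfer: below the line — KSh 7,000, KSh 8,000; headcount ratio = 0.400000.
Reduction = 0.600000 − 0.400000 = 0.2000.

0.2000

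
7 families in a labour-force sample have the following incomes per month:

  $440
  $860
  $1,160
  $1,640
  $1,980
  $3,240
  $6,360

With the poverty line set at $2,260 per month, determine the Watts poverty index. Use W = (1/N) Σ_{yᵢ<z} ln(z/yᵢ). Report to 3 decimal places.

0.532

Incomes under z: $440, $860, $1,160, $1,640, $1,980 (q = 5 of N = 7).
Log gaps: ln(2260/440) = 1.6363; ln(2260/860) = 0.9662; ln(2260/1160) = 0.6669; ln(2260/1640) = 0.3207; ln(2260/1980) = 0.1323.
W = 3.722414 / 7 = 0.532.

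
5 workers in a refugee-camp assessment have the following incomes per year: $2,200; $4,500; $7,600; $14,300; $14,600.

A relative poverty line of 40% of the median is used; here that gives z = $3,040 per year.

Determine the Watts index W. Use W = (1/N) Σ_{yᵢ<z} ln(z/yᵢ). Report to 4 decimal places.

Incomes under z: $2,200 (q = 1 of N = 5).
Log gaps: ln(3040/2200) = 0.3234.
W = 0.323400 / 5 = 0.0647.

0.0647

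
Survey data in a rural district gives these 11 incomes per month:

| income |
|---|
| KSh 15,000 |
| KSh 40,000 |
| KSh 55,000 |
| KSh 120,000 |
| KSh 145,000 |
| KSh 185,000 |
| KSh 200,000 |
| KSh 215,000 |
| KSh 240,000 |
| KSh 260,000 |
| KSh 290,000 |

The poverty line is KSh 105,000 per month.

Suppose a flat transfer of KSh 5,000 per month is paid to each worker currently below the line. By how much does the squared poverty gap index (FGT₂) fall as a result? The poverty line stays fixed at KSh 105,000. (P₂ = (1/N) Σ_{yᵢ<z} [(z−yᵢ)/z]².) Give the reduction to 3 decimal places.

0.016

Before: below the line — KSh 15,000, KSh 40,000, KSh 55,000; squared poverty gap index (FGT₂) = 0.12224.
After the KSh 5,000 transfer: below the line — KSh 20,000, KSh 45,000, KSh 60,000; squared poverty gap index (FGT₂) = 0.10596.
Reduction = 0.12224 − 0.10596 = 0.016.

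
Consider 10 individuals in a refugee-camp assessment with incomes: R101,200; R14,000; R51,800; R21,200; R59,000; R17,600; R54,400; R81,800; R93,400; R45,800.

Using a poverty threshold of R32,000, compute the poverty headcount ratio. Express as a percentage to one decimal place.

3 of the 10 individuals have income below R32,000.
H = 3/10 = 30.0%.

30.0%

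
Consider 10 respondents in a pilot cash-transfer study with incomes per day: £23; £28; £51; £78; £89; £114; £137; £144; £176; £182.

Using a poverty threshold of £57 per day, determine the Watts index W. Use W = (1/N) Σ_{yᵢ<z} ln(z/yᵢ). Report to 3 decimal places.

0.173

Below the line: £23, £28, £51 (q = 3 of N = 10).
Log shortfalls: ln(57/23) = 0.9076; ln(57/28) = 0.7108; ln(57/51) = 0.1112.
W = 1.729629 / 10 = 0.173.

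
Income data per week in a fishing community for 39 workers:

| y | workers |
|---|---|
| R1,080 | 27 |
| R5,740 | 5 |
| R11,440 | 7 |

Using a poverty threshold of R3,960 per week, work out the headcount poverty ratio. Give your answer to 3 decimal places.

27 of the 39 workers have income below R3,960.
H = 27/39 = 0.692.

0.692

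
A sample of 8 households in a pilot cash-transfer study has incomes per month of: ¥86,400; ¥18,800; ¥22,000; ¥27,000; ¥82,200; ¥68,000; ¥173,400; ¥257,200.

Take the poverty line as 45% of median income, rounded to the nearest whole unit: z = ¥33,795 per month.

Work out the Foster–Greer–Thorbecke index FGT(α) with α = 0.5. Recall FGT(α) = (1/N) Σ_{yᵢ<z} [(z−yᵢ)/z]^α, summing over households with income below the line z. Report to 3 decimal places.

Below z: ¥18,800, ¥22,000, ¥27,000 (q = 3 of N = 8).
Relative gaps: (33795−18800)/33795 = 0.4437; (33795−22000)/33795 = 0.3490; (33795−27000)/33795 = 0.2011.
Raised to α = 0.5: 0.66611; 0.59078; 0.44840.
Sum = 1.705290; FGT(0.5) = 1.705290 / 8 = 0.213.

0.213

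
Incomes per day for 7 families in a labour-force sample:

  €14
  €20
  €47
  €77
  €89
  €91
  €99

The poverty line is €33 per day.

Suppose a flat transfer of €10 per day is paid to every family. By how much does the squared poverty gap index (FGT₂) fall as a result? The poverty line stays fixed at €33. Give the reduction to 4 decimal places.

Before: below the line — €14, €20; squared poverty gap index (FGT₂) = 0.069526.
After the €10 transfer: below the line — €24, €30; squared poverty gap index (FGT₂) = 0.011806.
Reduction = 0.069526 − 0.011806 = 0.0577.

0.0577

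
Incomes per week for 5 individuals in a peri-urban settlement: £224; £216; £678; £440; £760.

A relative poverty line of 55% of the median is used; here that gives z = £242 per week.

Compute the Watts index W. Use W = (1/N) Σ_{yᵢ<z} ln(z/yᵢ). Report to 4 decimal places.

Poor units: £216, £224 (q = 2 of N = 5).
Log gaps: ln(242/216) = 0.1137; ln(242/224) = 0.0773.
W = 0.190951 / 5 = 0.0382.

0.0382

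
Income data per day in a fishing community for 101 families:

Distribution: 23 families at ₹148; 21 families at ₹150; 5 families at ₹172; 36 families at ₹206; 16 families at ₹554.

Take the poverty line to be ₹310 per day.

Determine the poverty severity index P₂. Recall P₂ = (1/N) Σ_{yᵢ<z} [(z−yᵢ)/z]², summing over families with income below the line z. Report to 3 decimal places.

Poor units: 23×₹148, 21×₹150, 5×₹172, 36×₹206 (q = 85 of N = 101).
Shortfall ratios: (310−148)/310 = 0.5226 (×23); (310−150)/310 = 0.5161 (×21); (310−172)/310 = 0.4452 (×5); (310−206)/310 = 0.3355 (×36).
Squared: 0.2731 (×23); 0.2664 (×21); 0.1982 (×5); 0.1125 (×36).
Sum = 16.917877; P₂ = 16.917877 / 101 = 0.168.

0.168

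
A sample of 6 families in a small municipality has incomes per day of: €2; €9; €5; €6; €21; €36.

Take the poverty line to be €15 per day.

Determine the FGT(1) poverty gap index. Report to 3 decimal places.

Poor units: €2, €5, €6, €9 (q = 4 of N = 6).
Gap ratios (z−y)/z: (15−2)/15 = 0.8667; (15−5)/15 = 0.6667; (15−6)/15 = 0.6000; (15−9)/15 = 0.4000.
Σ = 2.533333. Dividing by the full population N = 6 gives P₁ = 0.422.

0.422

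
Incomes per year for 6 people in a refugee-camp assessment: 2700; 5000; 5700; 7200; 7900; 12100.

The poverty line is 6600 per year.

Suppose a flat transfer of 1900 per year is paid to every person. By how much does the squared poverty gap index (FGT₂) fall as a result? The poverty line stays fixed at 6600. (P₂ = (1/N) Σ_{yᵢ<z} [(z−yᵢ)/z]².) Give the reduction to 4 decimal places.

Before: below the line — 2700, 5000, 5700; squared poverty gap index (FGT₂) = 0.071090.
After the 1900 transfer: below the line — 4600; squared poverty gap index (FGT₂) = 0.015305.
Reduction = 0.071090 − 0.015305 = 0.0558.

0.0558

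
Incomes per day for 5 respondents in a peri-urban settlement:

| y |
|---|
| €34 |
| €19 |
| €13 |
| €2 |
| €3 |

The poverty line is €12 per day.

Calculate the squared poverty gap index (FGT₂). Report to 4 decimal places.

Poor units: €2, €3 (q = 2 of N = 5).
Normalized shortfalls: (12−2)/12 = 0.8333; (12−3)/12 = 0.7500.
Squared: 0.6944; 0.5625.
Sum = 1.256944; P₂ = 1.256944 / 5 = 0.2514.

0.2514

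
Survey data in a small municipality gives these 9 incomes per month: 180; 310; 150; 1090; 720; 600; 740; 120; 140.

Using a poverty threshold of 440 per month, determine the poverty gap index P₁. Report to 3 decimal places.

0.328

Below z: 120, 140, 150, 180, 310 (q = 5 of N = 9).
Normalized shortfalls: (440−120)/440 = 0.7273; (440−140)/440 = 0.6818; (440−150)/440 = 0.6591; (440−180)/440 = 0.5909; (440−310)/440 = 0.2955.
Sum of shortfalls = 2.954545; P₁ averages over all N: 2.954545 / 9 = 0.328.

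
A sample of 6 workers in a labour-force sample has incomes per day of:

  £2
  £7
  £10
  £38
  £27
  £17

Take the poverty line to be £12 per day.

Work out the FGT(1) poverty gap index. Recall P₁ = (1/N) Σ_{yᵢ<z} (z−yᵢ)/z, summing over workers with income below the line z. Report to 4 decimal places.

Incomes under z: £2, £7, £10 (q = 3 of N = 6).
Relative gaps: (12−2)/12 = 0.8333; (12−7)/12 = 0.4167; (12−10)/12 = 0.1667.
Σ = 1.416667. Dividing by the full population N = 6 gives P₁ = 0.2361.

0.2361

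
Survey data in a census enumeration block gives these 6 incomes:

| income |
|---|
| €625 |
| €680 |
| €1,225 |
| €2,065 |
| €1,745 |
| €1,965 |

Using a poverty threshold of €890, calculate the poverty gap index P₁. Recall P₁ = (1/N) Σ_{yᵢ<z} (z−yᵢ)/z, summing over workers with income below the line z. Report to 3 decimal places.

Incomes under z: €625, €680 (q = 2 of N = 6).
Normalized shortfalls: (890−625)/890 = 0.2978; (890−680)/890 = 0.2360.
Sum of shortfalls = 0.533708; P₁ averages over all N: 0.533708 / 6 = 0.089.

0.089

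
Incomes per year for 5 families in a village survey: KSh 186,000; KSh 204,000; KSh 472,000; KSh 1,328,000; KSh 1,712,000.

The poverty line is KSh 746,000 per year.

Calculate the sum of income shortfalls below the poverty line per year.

KSh 1,376,000

Poor units: KSh 186,000, KSh 204,000, KSh 472,000 (q = 3 of N = 5).
Individual gaps: 746000−186000 = 560000; 746000−204000 = 542000; 746000−472000 = 274000.
Aggregate gap = KSh 1,376,000.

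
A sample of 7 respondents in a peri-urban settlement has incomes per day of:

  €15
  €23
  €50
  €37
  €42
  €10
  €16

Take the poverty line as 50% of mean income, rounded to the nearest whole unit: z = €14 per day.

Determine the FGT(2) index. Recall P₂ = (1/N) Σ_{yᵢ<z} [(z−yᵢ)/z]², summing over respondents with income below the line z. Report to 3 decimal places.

Below z: €10 (q = 1 of N = 7).
Gap ratios (z−y)/z: (14−10)/14 = 0.2857.
Squared: 0.0816.
Sum = 0.081633; P₂ = 0.081633 / 7 = 0.012.

0.012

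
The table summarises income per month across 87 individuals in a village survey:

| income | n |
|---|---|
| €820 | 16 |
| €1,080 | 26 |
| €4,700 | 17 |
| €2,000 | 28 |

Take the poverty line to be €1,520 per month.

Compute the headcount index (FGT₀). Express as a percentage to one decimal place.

42 of the 87 individuals have income below €1,520.
H = 42/87 = 48.3%.

48.3%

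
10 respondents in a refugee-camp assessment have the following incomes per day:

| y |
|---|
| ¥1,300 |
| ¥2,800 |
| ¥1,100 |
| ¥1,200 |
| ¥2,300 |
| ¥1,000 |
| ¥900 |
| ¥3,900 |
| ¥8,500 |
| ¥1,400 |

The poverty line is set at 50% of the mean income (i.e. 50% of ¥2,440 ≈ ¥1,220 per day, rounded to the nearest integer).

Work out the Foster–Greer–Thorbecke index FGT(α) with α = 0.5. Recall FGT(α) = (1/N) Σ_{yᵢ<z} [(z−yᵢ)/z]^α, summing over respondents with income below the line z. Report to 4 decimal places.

0.1378

Below z: ¥900, ¥1,000, ¥1,100, ¥1,200 (q = 4 of N = 10).
Relative gaps: (1220−900)/1220 = 0.2623; (1220−1000)/1220 = 0.1803; (1220−1100)/1220 = 0.0984; (1220−1200)/1220 = 0.0164.
Raised to α = 0.5: 0.51215; 0.42465; 0.31363; 0.12804.
Sum = 1.378460; FGT(0.5) = 1.378460 / 10 = 0.1378.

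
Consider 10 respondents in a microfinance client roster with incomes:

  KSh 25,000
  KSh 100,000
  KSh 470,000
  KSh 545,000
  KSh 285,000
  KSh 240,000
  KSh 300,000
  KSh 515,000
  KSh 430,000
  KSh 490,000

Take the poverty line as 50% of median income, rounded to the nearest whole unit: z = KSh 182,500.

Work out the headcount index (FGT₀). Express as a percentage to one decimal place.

2 of the 10 respondents have income below KSh 182,500.
H = 2/10 = 20.0%.

20.0%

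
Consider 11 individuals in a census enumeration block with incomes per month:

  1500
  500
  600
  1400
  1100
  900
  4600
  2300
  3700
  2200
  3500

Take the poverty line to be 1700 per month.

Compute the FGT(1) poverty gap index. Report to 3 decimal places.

0.225

Below z: 500, 600, 900, 1100, 1400, 1500 (q = 6 of N = 11).
Gap ratios (z−y)/z: (1700−500)/1700 = 0.7059; (1700−600)/1700 = 0.6471; (1700−900)/1700 = 0.4706; (1700−1100)/1700 = 0.3529; (1700−1400)/1700 = 0.1765; (1700−1500)/1700 = 0.1176.
Sum of shortfalls = 2.470588; P₁ averages over all N: 2.470588 / 11 = 0.225.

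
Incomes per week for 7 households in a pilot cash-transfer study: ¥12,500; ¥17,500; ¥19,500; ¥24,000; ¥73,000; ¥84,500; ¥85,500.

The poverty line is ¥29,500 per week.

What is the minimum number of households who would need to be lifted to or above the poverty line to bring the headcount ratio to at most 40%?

Currently q = 4 of N = 7 are below the line (H = 0.571).
A headcount ratio of at most 40% allows at most ⌊0.40 × 7⌋ = 2 poor households.
So at least 4 − 2 = 2 must be lifted.

2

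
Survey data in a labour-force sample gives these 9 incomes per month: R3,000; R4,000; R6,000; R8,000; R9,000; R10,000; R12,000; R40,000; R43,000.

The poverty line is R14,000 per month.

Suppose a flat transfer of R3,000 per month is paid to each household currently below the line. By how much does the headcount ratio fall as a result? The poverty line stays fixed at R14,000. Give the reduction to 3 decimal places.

0.111

Before: below the line — R3,000, R4,000, R6,000, R8,000, R9,000, R10,000, R12,000; headcount ratio = 0.77778.
After the R3,000 transfer: below the line — R6,000, R7,000, R9,000, R11,000, R12,000, R13,000; headcount ratio = 0.66667.
Reduction = 0.77778 − 0.66667 = 0.111.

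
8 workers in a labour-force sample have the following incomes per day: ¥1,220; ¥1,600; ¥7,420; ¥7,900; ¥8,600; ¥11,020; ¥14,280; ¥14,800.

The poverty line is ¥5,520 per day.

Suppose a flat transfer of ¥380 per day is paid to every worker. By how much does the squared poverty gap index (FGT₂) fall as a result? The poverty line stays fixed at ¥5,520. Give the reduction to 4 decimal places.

Before: below the line — ¥1,220, ¥1,600; squared poverty gap index (FGT₂) = 0.138891.
After the ¥380 transfer: below the line — ¥1,600, ¥1,980; squared poverty gap index (FGT₂) = 0.114447.
Reduction = 0.138891 − 0.114447 = 0.0244.

0.0244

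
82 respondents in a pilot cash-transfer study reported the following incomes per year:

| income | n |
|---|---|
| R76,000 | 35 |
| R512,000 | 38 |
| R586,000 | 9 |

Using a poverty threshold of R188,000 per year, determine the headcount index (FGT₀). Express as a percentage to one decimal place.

42.7%

35 of the 82 respondents have income below R188,000.
H = 35/82 = 42.7%.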